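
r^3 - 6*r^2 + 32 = (r - 4)^2*(r + 2)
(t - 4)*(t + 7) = t^2 + 3*t - 28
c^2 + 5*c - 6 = (c - 1)*(c + 6)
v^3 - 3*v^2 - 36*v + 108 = (v - 6)*(v - 3)*(v + 6)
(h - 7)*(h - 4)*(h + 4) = h^3 - 7*h^2 - 16*h + 112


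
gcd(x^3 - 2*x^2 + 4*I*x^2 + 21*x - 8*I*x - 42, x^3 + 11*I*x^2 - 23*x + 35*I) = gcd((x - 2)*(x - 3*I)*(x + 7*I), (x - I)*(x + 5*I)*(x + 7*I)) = x + 7*I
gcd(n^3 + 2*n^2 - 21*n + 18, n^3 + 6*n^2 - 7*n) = n - 1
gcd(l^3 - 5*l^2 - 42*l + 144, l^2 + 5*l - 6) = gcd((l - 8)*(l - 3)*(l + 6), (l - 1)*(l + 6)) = l + 6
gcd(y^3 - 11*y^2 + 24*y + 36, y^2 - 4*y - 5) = y + 1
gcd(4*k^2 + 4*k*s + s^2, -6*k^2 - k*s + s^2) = 2*k + s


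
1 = 1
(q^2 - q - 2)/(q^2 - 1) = (q - 2)/(q - 1)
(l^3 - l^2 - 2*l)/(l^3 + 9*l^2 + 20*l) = (l^2 - l - 2)/(l^2 + 9*l + 20)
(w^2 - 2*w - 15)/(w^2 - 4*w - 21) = (w - 5)/(w - 7)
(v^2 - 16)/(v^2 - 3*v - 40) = (16 - v^2)/(-v^2 + 3*v + 40)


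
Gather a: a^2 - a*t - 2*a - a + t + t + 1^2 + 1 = a^2 + a*(-t - 3) + 2*t + 2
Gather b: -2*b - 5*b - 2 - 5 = -7*b - 7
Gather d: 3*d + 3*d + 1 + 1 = 6*d + 2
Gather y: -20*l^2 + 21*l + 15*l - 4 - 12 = -20*l^2 + 36*l - 16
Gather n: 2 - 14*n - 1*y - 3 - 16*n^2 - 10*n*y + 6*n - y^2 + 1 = -16*n^2 + n*(-10*y - 8) - y^2 - y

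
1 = 1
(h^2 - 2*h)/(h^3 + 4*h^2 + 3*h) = (h - 2)/(h^2 + 4*h + 3)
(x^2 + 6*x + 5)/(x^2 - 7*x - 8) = (x + 5)/(x - 8)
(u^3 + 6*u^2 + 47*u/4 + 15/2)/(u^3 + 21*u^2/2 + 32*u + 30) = (u + 3/2)/(u + 6)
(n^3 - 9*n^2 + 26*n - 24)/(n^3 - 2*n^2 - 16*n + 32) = (n - 3)/(n + 4)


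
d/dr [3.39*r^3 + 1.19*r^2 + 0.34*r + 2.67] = 10.17*r^2 + 2.38*r + 0.34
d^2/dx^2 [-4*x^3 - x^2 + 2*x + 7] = -24*x - 2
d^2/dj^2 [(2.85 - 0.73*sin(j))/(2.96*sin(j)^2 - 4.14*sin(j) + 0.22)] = (6.39596799999999*sin(j)^5 - 90.936528*sin(j)^4 + 89.130928*sin(j)^3 + 109.064064*sin(j)^2 - 209.258432*sin(j) + 92.654112)/(2.96*sin(j)^2 - 4.14*sin(j) + 0.22)^3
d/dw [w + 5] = 1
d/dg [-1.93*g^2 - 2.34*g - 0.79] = -3.86*g - 2.34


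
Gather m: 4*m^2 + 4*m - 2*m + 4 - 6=4*m^2 + 2*m - 2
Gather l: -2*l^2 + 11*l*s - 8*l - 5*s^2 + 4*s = -2*l^2 + l*(11*s - 8) - 5*s^2 + 4*s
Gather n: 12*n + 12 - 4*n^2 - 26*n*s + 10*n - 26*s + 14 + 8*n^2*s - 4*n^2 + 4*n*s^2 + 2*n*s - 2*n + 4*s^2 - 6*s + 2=n^2*(8*s - 8) + n*(4*s^2 - 24*s + 20) + 4*s^2 - 32*s + 28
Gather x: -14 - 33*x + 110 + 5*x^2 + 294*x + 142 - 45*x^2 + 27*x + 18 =-40*x^2 + 288*x + 256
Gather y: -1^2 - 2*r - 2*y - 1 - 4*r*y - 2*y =-2*r + y*(-4*r - 4) - 2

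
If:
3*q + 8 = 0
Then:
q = -8/3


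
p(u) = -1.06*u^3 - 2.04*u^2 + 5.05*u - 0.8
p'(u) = -3.18*u^2 - 4.08*u + 5.05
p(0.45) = 0.96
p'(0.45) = 2.57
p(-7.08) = 237.38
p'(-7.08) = -125.47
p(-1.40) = -8.96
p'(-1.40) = 4.53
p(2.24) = -11.64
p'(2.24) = -20.05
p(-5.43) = 81.34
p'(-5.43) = -66.56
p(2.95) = -30.87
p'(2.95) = -34.66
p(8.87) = -856.24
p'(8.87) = -281.33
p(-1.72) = -10.13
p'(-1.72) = 2.66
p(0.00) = -0.80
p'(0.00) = 5.05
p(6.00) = -272.90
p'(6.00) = -133.91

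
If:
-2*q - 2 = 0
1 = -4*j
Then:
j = -1/4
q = -1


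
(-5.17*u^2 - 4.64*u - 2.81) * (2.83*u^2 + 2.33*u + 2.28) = -14.6311*u^4 - 25.1773*u^3 - 30.5511*u^2 - 17.1265*u - 6.4068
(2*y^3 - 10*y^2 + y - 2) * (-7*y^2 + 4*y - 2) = -14*y^5 + 78*y^4 - 51*y^3 + 38*y^2 - 10*y + 4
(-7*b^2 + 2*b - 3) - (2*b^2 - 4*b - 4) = -9*b^2 + 6*b + 1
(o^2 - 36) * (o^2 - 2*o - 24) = o^4 - 2*o^3 - 60*o^2 + 72*o + 864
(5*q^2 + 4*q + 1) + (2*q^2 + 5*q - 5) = 7*q^2 + 9*q - 4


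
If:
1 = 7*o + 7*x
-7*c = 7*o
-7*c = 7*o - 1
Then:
No Solution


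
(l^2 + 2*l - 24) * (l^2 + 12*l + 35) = l^4 + 14*l^3 + 35*l^2 - 218*l - 840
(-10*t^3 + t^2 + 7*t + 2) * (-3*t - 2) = 30*t^4 + 17*t^3 - 23*t^2 - 20*t - 4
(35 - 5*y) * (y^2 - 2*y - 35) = -5*y^3 + 45*y^2 + 105*y - 1225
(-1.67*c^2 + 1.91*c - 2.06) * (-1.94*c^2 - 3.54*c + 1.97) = 3.2398*c^4 + 2.2064*c^3 - 6.0549*c^2 + 11.0551*c - 4.0582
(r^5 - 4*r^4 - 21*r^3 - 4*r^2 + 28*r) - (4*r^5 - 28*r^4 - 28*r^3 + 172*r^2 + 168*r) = -3*r^5 + 24*r^4 + 7*r^3 - 176*r^2 - 140*r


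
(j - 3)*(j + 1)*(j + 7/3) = j^3 + j^2/3 - 23*j/3 - 7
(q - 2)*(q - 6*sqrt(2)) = q^2 - 6*sqrt(2)*q - 2*q + 12*sqrt(2)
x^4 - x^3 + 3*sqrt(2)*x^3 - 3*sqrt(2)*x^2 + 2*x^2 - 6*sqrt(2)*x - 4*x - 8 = (x - 2)*(x + 1)*(x + sqrt(2))*(x + 2*sqrt(2))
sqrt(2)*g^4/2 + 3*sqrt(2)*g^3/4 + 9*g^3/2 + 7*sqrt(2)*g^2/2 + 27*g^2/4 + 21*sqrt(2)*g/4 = g*(g + 3/2)*(g + 7*sqrt(2)/2)*(sqrt(2)*g/2 + 1)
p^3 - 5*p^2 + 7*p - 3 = (p - 3)*(p - 1)^2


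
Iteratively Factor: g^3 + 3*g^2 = (g)*(g^2 + 3*g) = g^2*(g + 3)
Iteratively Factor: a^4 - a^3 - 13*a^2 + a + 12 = (a + 3)*(a^3 - 4*a^2 - a + 4) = (a - 4)*(a + 3)*(a^2 - 1) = (a - 4)*(a + 1)*(a + 3)*(a - 1)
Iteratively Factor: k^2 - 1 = (k + 1)*(k - 1)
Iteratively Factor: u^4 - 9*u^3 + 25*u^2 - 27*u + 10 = (u - 1)*(u^3 - 8*u^2 + 17*u - 10) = (u - 2)*(u - 1)*(u^2 - 6*u + 5) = (u - 2)*(u - 1)^2*(u - 5)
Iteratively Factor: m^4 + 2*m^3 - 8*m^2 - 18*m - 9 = (m + 1)*(m^3 + m^2 - 9*m - 9) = (m + 1)*(m + 3)*(m^2 - 2*m - 3) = (m - 3)*(m + 1)*(m + 3)*(m + 1)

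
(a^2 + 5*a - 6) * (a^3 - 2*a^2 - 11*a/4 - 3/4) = a^5 + 3*a^4 - 75*a^3/4 - 5*a^2/2 + 51*a/4 + 9/2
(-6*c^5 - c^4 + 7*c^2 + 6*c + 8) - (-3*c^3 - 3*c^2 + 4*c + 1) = -6*c^5 - c^4 + 3*c^3 + 10*c^2 + 2*c + 7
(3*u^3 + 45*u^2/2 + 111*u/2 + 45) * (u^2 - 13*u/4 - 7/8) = 3*u^5 + 51*u^4/4 - 81*u^3/4 - 2481*u^2/16 - 3117*u/16 - 315/8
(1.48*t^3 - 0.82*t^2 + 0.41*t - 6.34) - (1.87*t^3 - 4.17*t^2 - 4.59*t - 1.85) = -0.39*t^3 + 3.35*t^2 + 5.0*t - 4.49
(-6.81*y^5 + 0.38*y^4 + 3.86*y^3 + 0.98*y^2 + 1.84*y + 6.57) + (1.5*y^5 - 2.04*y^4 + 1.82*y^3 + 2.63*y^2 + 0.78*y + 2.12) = -5.31*y^5 - 1.66*y^4 + 5.68*y^3 + 3.61*y^2 + 2.62*y + 8.69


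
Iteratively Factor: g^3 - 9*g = (g)*(g^2 - 9) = g*(g + 3)*(g - 3)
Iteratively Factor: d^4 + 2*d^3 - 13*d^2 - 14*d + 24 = (d + 4)*(d^3 - 2*d^2 - 5*d + 6) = (d + 2)*(d + 4)*(d^2 - 4*d + 3) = (d - 3)*(d + 2)*(d + 4)*(d - 1)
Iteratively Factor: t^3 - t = (t)*(t^2 - 1) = t*(t - 1)*(t + 1)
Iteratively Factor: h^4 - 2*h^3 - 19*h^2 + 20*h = (h - 5)*(h^3 + 3*h^2 - 4*h) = (h - 5)*(h + 4)*(h^2 - h) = h*(h - 5)*(h + 4)*(h - 1)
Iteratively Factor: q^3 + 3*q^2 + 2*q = (q + 2)*(q^2 + q) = (q + 1)*(q + 2)*(q)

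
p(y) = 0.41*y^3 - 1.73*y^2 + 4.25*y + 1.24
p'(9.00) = 72.74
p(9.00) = 198.25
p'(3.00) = 4.94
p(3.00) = 9.49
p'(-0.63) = 6.92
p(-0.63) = -2.23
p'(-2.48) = 20.40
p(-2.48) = -26.19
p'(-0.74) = 7.48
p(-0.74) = -3.02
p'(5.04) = 18.06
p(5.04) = 31.21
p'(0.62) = 2.58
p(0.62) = 3.31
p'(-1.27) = 10.63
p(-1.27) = -7.79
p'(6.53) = 34.10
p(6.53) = 69.39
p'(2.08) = 2.37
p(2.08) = 6.28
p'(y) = 1.23*y^2 - 3.46*y + 4.25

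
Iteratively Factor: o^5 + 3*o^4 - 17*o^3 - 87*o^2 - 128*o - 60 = (o + 2)*(o^4 + o^3 - 19*o^2 - 49*o - 30) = (o + 2)*(o + 3)*(o^3 - 2*o^2 - 13*o - 10) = (o - 5)*(o + 2)*(o + 3)*(o^2 + 3*o + 2) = (o - 5)*(o + 2)^2*(o + 3)*(o + 1)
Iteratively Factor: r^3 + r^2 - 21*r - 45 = (r + 3)*(r^2 - 2*r - 15) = (r - 5)*(r + 3)*(r + 3)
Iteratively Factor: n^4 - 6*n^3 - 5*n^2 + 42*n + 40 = (n + 1)*(n^3 - 7*n^2 + 2*n + 40) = (n - 4)*(n + 1)*(n^2 - 3*n - 10) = (n - 5)*(n - 4)*(n + 1)*(n + 2)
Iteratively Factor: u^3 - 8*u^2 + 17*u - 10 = (u - 2)*(u^2 - 6*u + 5) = (u - 2)*(u - 1)*(u - 5)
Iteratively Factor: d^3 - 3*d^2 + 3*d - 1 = (d - 1)*(d^2 - 2*d + 1) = (d - 1)^2*(d - 1)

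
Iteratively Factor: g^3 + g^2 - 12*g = (g - 3)*(g^2 + 4*g) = (g - 3)*(g + 4)*(g)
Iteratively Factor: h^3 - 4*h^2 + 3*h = (h - 1)*(h^2 - 3*h) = (h - 3)*(h - 1)*(h)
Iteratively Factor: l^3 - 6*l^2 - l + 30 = (l - 3)*(l^2 - 3*l - 10) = (l - 5)*(l - 3)*(l + 2)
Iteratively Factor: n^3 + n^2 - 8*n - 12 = (n + 2)*(n^2 - n - 6) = (n + 2)^2*(n - 3)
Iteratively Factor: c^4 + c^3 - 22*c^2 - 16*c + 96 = (c - 4)*(c^3 + 5*c^2 - 2*c - 24) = (c - 4)*(c + 4)*(c^2 + c - 6) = (c - 4)*(c + 3)*(c + 4)*(c - 2)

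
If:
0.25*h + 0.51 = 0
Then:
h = -2.04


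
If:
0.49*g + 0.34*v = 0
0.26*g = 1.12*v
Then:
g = 0.00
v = 0.00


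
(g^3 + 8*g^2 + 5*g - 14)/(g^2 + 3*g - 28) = (g^2 + g - 2)/(g - 4)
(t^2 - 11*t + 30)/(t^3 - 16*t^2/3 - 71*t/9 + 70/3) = 9*(t - 5)/(9*t^2 + 6*t - 35)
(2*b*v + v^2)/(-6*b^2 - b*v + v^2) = v/(-3*b + v)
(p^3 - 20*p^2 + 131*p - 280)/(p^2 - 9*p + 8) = (p^2 - 12*p + 35)/(p - 1)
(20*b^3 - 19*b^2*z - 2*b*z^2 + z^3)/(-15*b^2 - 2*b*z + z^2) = (-4*b^2 + 3*b*z + z^2)/(3*b + z)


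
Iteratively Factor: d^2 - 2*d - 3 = (d - 3)*(d + 1)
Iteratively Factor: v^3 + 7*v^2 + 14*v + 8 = (v + 1)*(v^2 + 6*v + 8) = (v + 1)*(v + 2)*(v + 4)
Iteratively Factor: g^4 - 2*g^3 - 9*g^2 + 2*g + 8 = (g - 1)*(g^3 - g^2 - 10*g - 8) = (g - 4)*(g - 1)*(g^2 + 3*g + 2) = (g - 4)*(g - 1)*(g + 1)*(g + 2)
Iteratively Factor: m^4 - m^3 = (m)*(m^3 - m^2) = m*(m - 1)*(m^2) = m^2*(m - 1)*(m)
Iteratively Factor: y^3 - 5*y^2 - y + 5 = (y - 5)*(y^2 - 1) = (y - 5)*(y - 1)*(y + 1)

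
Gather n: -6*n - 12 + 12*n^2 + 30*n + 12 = 12*n^2 + 24*n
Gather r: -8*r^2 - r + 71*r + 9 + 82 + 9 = -8*r^2 + 70*r + 100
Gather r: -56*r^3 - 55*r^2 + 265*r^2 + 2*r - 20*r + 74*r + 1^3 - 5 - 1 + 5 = -56*r^3 + 210*r^2 + 56*r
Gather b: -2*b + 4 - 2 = 2 - 2*b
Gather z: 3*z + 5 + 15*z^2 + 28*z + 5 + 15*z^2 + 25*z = 30*z^2 + 56*z + 10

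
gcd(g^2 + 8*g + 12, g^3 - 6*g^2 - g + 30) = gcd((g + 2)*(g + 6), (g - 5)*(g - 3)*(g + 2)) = g + 2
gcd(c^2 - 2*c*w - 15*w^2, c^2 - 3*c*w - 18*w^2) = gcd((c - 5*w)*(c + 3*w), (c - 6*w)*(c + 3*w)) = c + 3*w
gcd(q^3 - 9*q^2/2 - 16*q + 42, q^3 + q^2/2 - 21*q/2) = q + 7/2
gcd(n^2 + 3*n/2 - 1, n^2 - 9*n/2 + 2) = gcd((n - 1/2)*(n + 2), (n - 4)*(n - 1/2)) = n - 1/2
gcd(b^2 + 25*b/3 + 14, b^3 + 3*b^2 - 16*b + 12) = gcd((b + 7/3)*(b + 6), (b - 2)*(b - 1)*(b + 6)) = b + 6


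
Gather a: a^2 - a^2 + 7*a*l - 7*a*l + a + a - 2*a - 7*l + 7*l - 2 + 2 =0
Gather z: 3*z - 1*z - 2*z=0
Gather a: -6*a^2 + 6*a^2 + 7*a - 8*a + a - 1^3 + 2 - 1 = 0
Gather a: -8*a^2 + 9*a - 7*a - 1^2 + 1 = -8*a^2 + 2*a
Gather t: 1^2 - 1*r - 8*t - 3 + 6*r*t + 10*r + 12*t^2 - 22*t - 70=9*r + 12*t^2 + t*(6*r - 30) - 72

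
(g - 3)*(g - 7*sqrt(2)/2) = g^2 - 7*sqrt(2)*g/2 - 3*g + 21*sqrt(2)/2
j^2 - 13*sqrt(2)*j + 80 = (j - 8*sqrt(2))*(j - 5*sqrt(2))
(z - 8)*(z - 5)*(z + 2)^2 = z^4 - 9*z^3 - 8*z^2 + 108*z + 160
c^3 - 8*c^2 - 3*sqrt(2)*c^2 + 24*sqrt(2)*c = c*(c - 8)*(c - 3*sqrt(2))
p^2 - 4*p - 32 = (p - 8)*(p + 4)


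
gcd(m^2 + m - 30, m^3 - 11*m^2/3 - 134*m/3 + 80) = m + 6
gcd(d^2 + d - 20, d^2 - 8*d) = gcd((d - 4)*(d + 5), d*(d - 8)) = 1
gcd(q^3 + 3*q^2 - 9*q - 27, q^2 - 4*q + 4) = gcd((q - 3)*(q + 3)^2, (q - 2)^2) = 1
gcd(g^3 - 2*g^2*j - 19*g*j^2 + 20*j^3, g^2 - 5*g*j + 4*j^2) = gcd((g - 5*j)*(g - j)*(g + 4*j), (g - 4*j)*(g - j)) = g - j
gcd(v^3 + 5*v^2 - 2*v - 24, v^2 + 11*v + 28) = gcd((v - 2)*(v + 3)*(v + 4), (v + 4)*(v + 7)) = v + 4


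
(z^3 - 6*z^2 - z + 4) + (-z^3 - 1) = -6*z^2 - z + 3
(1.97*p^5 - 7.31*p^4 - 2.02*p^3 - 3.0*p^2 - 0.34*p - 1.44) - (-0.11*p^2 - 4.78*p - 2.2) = 1.97*p^5 - 7.31*p^4 - 2.02*p^3 - 2.89*p^2 + 4.44*p + 0.76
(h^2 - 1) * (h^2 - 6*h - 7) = h^4 - 6*h^3 - 8*h^2 + 6*h + 7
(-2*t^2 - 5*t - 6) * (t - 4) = -2*t^3 + 3*t^2 + 14*t + 24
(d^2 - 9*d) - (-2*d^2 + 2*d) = 3*d^2 - 11*d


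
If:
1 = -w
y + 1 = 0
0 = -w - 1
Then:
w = -1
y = -1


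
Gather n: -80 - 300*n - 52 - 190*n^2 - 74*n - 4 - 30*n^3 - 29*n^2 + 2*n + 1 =-30*n^3 - 219*n^2 - 372*n - 135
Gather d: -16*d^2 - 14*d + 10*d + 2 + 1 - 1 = -16*d^2 - 4*d + 2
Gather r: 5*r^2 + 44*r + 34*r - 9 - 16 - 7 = 5*r^2 + 78*r - 32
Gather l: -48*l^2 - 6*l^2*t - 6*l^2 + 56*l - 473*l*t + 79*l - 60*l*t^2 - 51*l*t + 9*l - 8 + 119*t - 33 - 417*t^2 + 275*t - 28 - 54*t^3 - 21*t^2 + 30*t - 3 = l^2*(-6*t - 54) + l*(-60*t^2 - 524*t + 144) - 54*t^3 - 438*t^2 + 424*t - 72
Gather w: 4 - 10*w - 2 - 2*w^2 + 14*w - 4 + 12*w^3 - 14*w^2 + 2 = 12*w^3 - 16*w^2 + 4*w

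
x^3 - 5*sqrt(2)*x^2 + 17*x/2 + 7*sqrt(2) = (x - 7*sqrt(2)/2)*(x - 2*sqrt(2))*(x + sqrt(2)/2)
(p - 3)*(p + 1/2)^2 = p^3 - 2*p^2 - 11*p/4 - 3/4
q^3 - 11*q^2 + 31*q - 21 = (q - 7)*(q - 3)*(q - 1)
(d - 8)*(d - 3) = d^2 - 11*d + 24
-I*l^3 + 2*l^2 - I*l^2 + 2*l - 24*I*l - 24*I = (l - 4*I)*(l + 6*I)*(-I*l - I)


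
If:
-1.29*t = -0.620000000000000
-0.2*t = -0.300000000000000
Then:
No Solution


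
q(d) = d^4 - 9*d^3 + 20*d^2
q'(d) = 4*d^3 - 27*d^2 + 40*d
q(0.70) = 6.95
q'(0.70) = 16.14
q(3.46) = 9.96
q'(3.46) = -19.15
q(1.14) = 14.35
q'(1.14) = 16.44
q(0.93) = 10.81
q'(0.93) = 17.07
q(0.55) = 4.64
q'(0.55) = 14.50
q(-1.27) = 53.29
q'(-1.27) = -102.54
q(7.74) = 613.91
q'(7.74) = 546.83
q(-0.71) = 13.56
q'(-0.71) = -43.44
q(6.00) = 72.00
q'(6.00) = 132.00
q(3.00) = 18.00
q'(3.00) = -15.00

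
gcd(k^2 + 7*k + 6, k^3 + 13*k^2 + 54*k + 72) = k + 6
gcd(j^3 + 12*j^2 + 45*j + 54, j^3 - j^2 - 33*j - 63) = j^2 + 6*j + 9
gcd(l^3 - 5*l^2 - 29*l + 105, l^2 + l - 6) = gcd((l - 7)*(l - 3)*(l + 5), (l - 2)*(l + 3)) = 1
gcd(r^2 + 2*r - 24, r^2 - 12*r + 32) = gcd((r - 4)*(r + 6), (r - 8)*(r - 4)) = r - 4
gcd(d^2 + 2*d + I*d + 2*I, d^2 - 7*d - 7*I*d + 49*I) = 1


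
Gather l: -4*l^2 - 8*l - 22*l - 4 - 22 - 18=-4*l^2 - 30*l - 44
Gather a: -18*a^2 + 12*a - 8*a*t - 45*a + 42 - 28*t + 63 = -18*a^2 + a*(-8*t - 33) - 28*t + 105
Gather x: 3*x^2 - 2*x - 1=3*x^2 - 2*x - 1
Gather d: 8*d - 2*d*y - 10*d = d*(-2*y - 2)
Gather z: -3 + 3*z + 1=3*z - 2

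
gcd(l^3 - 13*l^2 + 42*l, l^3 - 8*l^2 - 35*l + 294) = l - 7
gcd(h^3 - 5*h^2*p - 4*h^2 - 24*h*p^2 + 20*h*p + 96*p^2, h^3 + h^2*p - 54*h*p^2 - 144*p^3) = -h^2 + 5*h*p + 24*p^2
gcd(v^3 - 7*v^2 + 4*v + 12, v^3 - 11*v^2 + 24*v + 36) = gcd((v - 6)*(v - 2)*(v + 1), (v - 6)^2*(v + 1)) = v^2 - 5*v - 6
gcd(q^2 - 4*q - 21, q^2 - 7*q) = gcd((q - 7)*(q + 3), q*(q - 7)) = q - 7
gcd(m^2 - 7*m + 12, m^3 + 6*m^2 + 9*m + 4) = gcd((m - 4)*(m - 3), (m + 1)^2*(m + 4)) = 1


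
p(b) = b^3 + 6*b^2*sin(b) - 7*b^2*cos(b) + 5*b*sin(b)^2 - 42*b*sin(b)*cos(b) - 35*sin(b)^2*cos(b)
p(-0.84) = -39.86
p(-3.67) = 8.64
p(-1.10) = -47.30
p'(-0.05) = 8.46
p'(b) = 7*b^2*sin(b) + 6*b^2*cos(b) + 3*b^2 + 42*b*sin(b)^2 + 10*b*sin(b)*cos(b) + 12*b*sin(b) - 42*b*cos(b)^2 - 14*b*cos(b) + 35*sin(b)^3 + 5*sin(b)^2 - 70*sin(b)*cos(b)^2 - 42*sin(b)*cos(b)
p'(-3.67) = 41.06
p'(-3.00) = 48.76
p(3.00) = 115.58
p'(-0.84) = 49.37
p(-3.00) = 45.74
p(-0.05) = -0.21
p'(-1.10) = 4.39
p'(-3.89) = 19.46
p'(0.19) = -28.99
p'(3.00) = -99.70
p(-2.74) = 54.43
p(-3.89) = 1.94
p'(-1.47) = -71.27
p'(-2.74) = 14.86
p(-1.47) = -34.54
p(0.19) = -2.87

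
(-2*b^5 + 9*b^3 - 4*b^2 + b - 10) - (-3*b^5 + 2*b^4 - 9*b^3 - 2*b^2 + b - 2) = b^5 - 2*b^4 + 18*b^3 - 2*b^2 - 8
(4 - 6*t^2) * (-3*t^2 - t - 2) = 18*t^4 + 6*t^3 - 4*t - 8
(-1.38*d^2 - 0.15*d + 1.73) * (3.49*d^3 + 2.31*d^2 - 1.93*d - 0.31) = -4.8162*d^5 - 3.7113*d^4 + 8.3546*d^3 + 4.7136*d^2 - 3.2924*d - 0.5363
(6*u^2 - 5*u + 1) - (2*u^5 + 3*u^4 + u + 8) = -2*u^5 - 3*u^4 + 6*u^2 - 6*u - 7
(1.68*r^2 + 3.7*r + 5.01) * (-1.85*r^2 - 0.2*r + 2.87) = -3.108*r^4 - 7.181*r^3 - 5.1869*r^2 + 9.617*r + 14.3787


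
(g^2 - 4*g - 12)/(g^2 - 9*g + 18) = (g + 2)/(g - 3)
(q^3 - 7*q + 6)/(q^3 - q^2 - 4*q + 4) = (q + 3)/(q + 2)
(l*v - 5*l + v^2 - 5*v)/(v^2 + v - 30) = (l + v)/(v + 6)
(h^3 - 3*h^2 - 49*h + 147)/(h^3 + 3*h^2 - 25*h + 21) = (h - 7)/(h - 1)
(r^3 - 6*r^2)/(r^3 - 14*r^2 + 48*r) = r/(r - 8)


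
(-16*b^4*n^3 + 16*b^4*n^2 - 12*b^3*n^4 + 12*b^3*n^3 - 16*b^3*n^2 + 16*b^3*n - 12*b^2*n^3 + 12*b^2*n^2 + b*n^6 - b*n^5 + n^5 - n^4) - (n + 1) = -16*b^4*n^3 + 16*b^4*n^2 - 12*b^3*n^4 + 12*b^3*n^3 - 16*b^3*n^2 + 16*b^3*n - 12*b^2*n^3 + 12*b^2*n^2 + b*n^6 - b*n^5 + n^5 - n^4 - n - 1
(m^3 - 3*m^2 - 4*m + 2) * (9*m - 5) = 9*m^4 - 32*m^3 - 21*m^2 + 38*m - 10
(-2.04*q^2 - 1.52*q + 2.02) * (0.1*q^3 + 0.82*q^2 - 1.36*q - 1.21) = -0.204*q^5 - 1.8248*q^4 + 1.73*q^3 + 6.192*q^2 - 0.908*q - 2.4442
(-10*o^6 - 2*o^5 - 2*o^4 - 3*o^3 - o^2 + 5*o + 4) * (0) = 0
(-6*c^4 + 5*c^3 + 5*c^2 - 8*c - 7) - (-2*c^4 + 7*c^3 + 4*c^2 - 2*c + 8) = -4*c^4 - 2*c^3 + c^2 - 6*c - 15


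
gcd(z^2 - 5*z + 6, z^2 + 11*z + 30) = 1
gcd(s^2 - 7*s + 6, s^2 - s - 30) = s - 6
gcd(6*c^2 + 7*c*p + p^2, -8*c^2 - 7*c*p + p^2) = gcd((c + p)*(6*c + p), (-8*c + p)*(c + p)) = c + p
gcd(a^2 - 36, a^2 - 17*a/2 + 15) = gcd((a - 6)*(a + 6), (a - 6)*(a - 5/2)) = a - 6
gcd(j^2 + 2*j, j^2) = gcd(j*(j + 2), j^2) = j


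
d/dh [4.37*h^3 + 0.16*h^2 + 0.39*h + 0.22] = 13.11*h^2 + 0.32*h + 0.39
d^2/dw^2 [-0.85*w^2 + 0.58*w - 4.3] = -1.70000000000000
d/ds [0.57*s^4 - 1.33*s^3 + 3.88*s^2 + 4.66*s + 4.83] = 2.28*s^3 - 3.99*s^2 + 7.76*s + 4.66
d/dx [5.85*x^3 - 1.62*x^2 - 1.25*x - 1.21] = 17.55*x^2 - 3.24*x - 1.25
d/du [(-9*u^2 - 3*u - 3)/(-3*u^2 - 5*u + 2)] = 3*(12*u^2 - 18*u - 7)/(9*u^4 + 30*u^3 + 13*u^2 - 20*u + 4)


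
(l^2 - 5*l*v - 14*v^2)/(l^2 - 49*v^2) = (l + 2*v)/(l + 7*v)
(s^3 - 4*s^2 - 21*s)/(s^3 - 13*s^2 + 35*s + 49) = s*(s + 3)/(s^2 - 6*s - 7)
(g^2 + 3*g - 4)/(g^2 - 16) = (g - 1)/(g - 4)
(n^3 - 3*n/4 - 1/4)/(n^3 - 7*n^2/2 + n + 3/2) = (n + 1/2)/(n - 3)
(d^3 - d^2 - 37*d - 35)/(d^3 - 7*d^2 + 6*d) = (d^3 - d^2 - 37*d - 35)/(d*(d^2 - 7*d + 6))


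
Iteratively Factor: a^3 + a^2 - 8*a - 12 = (a + 2)*(a^2 - a - 6) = (a + 2)^2*(a - 3)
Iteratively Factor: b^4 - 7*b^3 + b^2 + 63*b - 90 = (b - 3)*(b^3 - 4*b^2 - 11*b + 30) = (b - 5)*(b - 3)*(b^2 + b - 6) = (b - 5)*(b - 3)*(b + 3)*(b - 2)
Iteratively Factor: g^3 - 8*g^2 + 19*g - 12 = (g - 3)*(g^2 - 5*g + 4) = (g - 4)*(g - 3)*(g - 1)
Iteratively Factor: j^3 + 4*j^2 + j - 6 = (j - 1)*(j^2 + 5*j + 6) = (j - 1)*(j + 3)*(j + 2)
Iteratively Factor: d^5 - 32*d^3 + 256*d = (d + 4)*(d^4 - 4*d^3 - 16*d^2 + 64*d) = (d - 4)*(d + 4)*(d^3 - 16*d) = (d - 4)^2*(d + 4)*(d^2 + 4*d) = (d - 4)^2*(d + 4)^2*(d)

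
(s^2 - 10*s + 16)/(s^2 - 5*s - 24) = (s - 2)/(s + 3)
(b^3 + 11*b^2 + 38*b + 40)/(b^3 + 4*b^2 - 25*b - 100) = (b + 2)/(b - 5)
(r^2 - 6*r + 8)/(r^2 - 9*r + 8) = (r^2 - 6*r + 8)/(r^2 - 9*r + 8)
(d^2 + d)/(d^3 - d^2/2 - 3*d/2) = 2/(2*d - 3)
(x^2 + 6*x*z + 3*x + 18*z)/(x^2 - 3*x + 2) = (x^2 + 6*x*z + 3*x + 18*z)/(x^2 - 3*x + 2)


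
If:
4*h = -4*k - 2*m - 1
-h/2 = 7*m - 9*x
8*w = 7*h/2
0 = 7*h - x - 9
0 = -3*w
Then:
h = 0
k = 155/28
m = -81/7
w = 0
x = -9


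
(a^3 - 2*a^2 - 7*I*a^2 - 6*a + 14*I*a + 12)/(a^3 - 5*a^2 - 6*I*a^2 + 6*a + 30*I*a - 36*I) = (a - I)/(a - 3)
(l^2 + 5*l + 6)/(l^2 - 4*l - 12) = (l + 3)/(l - 6)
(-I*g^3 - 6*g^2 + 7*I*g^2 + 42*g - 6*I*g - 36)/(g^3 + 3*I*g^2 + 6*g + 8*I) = (-I*g^3 + g^2*(-6 + 7*I) + 6*g*(7 - I) - 36)/(g^3 + 3*I*g^2 + 6*g + 8*I)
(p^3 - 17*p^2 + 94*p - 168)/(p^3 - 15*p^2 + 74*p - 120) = (p - 7)/(p - 5)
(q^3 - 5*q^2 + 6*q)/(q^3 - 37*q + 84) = q*(q - 2)/(q^2 + 3*q - 28)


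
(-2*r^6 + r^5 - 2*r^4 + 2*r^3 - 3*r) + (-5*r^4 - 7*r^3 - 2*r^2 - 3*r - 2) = -2*r^6 + r^5 - 7*r^4 - 5*r^3 - 2*r^2 - 6*r - 2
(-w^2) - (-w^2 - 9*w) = 9*w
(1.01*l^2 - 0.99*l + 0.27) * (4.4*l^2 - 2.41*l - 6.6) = 4.444*l^4 - 6.7901*l^3 - 3.0921*l^2 + 5.8833*l - 1.782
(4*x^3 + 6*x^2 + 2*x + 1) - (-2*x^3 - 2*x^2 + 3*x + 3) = 6*x^3 + 8*x^2 - x - 2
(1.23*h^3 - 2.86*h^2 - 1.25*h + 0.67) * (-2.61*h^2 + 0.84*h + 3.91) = -3.2103*h^5 + 8.4978*h^4 + 5.6694*h^3 - 13.9813*h^2 - 4.3247*h + 2.6197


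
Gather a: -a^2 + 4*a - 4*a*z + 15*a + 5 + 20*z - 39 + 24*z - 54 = -a^2 + a*(19 - 4*z) + 44*z - 88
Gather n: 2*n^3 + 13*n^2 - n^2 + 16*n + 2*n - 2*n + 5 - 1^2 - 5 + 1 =2*n^3 + 12*n^2 + 16*n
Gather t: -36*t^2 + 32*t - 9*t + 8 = -36*t^2 + 23*t + 8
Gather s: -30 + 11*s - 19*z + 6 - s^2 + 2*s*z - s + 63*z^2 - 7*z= -s^2 + s*(2*z + 10) + 63*z^2 - 26*z - 24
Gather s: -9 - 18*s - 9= -18*s - 18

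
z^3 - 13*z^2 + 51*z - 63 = (z - 7)*(z - 3)^2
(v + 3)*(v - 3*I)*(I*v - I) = I*v^3 + 3*v^2 + 2*I*v^2 + 6*v - 3*I*v - 9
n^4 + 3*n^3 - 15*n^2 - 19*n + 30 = (n - 3)*(n - 1)*(n + 2)*(n + 5)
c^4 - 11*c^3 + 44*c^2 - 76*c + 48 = (c - 4)*(c - 3)*(c - 2)^2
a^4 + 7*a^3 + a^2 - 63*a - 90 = (a - 3)*(a + 2)*(a + 3)*(a + 5)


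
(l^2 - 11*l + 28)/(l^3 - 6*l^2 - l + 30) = (l^2 - 11*l + 28)/(l^3 - 6*l^2 - l + 30)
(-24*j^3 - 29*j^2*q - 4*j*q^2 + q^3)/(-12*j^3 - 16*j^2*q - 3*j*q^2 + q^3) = (-24*j^2 - 5*j*q + q^2)/(-12*j^2 - 4*j*q + q^2)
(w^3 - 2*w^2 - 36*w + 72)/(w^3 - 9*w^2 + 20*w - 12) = (w + 6)/(w - 1)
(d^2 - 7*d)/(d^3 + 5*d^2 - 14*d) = (d - 7)/(d^2 + 5*d - 14)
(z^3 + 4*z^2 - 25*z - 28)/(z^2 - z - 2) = (z^2 + 3*z - 28)/(z - 2)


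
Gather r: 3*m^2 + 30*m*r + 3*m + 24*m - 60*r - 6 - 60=3*m^2 + 27*m + r*(30*m - 60) - 66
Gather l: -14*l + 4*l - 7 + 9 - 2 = -10*l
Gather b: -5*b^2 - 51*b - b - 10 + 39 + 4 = -5*b^2 - 52*b + 33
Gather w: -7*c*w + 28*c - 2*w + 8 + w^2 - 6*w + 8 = 28*c + w^2 + w*(-7*c - 8) + 16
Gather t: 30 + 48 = 78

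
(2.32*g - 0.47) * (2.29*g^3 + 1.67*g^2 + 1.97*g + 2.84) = 5.3128*g^4 + 2.7981*g^3 + 3.7855*g^2 + 5.6629*g - 1.3348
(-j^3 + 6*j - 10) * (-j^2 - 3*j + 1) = j^5 + 3*j^4 - 7*j^3 - 8*j^2 + 36*j - 10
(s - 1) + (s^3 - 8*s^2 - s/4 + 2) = s^3 - 8*s^2 + 3*s/4 + 1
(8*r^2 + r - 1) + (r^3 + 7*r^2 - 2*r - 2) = r^3 + 15*r^2 - r - 3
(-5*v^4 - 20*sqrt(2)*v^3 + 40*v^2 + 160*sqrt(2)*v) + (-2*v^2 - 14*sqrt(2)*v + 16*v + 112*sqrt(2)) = -5*v^4 - 20*sqrt(2)*v^3 + 38*v^2 + 16*v + 146*sqrt(2)*v + 112*sqrt(2)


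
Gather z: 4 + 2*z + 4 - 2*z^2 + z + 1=-2*z^2 + 3*z + 9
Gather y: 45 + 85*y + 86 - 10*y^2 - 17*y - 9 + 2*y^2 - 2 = -8*y^2 + 68*y + 120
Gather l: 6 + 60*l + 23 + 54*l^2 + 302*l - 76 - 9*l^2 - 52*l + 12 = 45*l^2 + 310*l - 35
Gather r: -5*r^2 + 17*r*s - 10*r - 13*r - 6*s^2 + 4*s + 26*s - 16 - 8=-5*r^2 + r*(17*s - 23) - 6*s^2 + 30*s - 24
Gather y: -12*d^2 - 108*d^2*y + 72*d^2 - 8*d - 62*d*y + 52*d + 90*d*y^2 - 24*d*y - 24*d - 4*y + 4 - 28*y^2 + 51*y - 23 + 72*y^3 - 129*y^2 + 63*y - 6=60*d^2 + 20*d + 72*y^3 + y^2*(90*d - 157) + y*(-108*d^2 - 86*d + 110) - 25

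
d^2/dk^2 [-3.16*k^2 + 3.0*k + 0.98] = -6.32000000000000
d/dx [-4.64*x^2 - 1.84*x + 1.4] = -9.28*x - 1.84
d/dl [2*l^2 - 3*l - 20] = 4*l - 3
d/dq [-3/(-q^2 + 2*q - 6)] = 6*(1 - q)/(q^2 - 2*q + 6)^2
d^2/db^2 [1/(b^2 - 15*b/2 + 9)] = 4*(-4*b^2 + 30*b + (4*b - 15)^2 - 36)/(2*b^2 - 15*b + 18)^3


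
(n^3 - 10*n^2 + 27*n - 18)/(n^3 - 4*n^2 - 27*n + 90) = (n - 1)/(n + 5)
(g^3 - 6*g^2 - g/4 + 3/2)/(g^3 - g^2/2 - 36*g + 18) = (g + 1/2)/(g + 6)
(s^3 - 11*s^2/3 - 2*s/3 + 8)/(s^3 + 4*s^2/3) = 1 - 5/s + 6/s^2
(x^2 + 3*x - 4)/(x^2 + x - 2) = (x + 4)/(x + 2)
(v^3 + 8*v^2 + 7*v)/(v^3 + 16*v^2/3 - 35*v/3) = 3*(v + 1)/(3*v - 5)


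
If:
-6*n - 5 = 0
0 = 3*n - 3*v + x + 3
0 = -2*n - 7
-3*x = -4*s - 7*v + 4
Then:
No Solution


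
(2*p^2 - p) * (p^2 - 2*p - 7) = 2*p^4 - 5*p^3 - 12*p^2 + 7*p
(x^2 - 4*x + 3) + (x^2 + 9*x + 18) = 2*x^2 + 5*x + 21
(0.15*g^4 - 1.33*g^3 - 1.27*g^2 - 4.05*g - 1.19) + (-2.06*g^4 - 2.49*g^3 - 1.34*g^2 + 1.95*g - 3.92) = -1.91*g^4 - 3.82*g^3 - 2.61*g^2 - 2.1*g - 5.11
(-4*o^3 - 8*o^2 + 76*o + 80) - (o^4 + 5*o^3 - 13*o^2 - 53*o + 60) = -o^4 - 9*o^3 + 5*o^2 + 129*o + 20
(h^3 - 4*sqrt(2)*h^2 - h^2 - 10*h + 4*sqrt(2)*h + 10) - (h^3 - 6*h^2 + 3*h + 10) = -4*sqrt(2)*h^2 + 5*h^2 - 13*h + 4*sqrt(2)*h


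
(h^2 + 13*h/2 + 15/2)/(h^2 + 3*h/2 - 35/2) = (2*h + 3)/(2*h - 7)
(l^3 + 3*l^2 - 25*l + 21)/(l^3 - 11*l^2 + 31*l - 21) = (l + 7)/(l - 7)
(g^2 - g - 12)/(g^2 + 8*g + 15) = (g - 4)/(g + 5)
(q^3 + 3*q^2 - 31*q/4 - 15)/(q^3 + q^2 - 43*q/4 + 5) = (2*q + 3)/(2*q - 1)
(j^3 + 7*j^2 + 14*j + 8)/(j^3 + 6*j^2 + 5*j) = (j^2 + 6*j + 8)/(j*(j + 5))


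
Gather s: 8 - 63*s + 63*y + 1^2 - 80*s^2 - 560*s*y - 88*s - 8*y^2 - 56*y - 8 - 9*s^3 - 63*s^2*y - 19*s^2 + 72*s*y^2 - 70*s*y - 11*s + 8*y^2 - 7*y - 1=-9*s^3 + s^2*(-63*y - 99) + s*(72*y^2 - 630*y - 162)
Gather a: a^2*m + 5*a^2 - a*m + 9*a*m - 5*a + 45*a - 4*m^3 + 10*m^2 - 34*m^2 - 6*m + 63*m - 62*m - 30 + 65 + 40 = a^2*(m + 5) + a*(8*m + 40) - 4*m^3 - 24*m^2 - 5*m + 75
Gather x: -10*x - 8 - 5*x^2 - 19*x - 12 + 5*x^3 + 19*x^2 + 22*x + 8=5*x^3 + 14*x^2 - 7*x - 12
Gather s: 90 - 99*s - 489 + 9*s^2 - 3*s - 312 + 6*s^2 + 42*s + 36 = 15*s^2 - 60*s - 675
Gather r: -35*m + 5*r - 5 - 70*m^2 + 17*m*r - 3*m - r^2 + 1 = -70*m^2 - 38*m - r^2 + r*(17*m + 5) - 4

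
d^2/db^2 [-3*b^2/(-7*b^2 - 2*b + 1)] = 6*(-14*b^3 + 21*b^2 + 1)/(343*b^6 + 294*b^5 - 63*b^4 - 76*b^3 + 9*b^2 + 6*b - 1)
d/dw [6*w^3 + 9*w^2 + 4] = 18*w*(w + 1)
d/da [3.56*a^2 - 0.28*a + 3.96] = 7.12*a - 0.28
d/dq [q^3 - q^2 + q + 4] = 3*q^2 - 2*q + 1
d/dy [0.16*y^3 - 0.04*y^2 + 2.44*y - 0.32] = 0.48*y^2 - 0.08*y + 2.44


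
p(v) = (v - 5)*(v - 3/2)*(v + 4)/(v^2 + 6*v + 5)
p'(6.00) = 0.64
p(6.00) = 0.58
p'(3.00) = 0.04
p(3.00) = -0.66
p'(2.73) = -0.08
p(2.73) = -0.65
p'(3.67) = 0.27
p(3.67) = -0.55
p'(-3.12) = -6.10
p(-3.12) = -8.28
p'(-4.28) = -31.39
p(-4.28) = 6.36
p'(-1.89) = -14.88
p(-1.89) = -17.81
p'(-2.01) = -11.85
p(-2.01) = -16.21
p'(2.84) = -0.03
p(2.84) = -0.66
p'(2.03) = -0.55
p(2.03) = -0.45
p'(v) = (-2*v - 6)*(v - 5)*(v - 3/2)*(v + 4)/(v^2 + 6*v + 5)^2 + (v - 5)*(v - 3/2)/(v^2 + 6*v + 5) + (v - 5)*(v + 4)/(v^2 + 6*v + 5) + (v - 3/2)*(v + 4)/(v^2 + 6*v + 5) = (2*v^4 + 24*v^3 + 37*v^2 - 170*v - 545)/(2*(v^4 + 12*v^3 + 46*v^2 + 60*v + 25))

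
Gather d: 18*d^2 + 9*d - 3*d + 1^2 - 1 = 18*d^2 + 6*d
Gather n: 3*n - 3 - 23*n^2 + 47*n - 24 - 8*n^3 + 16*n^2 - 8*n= -8*n^3 - 7*n^2 + 42*n - 27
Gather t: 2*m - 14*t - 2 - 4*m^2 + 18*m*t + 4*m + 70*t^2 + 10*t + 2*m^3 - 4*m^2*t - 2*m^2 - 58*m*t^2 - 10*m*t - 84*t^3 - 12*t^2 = 2*m^3 - 6*m^2 + 6*m - 84*t^3 + t^2*(58 - 58*m) + t*(-4*m^2 + 8*m - 4) - 2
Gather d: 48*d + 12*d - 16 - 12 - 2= 60*d - 30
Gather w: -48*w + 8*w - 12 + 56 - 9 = 35 - 40*w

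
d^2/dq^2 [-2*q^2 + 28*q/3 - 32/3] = -4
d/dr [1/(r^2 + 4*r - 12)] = 2*(-r - 2)/(r^2 + 4*r - 12)^2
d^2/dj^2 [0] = 0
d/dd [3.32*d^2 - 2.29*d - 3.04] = 6.64*d - 2.29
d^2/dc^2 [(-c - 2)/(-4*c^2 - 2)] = 2*(8*c^2*(c + 2) - (3*c + 2)*(2*c^2 + 1))/(2*c^2 + 1)^3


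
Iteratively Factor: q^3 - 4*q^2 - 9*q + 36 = (q - 3)*(q^2 - q - 12) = (q - 4)*(q - 3)*(q + 3)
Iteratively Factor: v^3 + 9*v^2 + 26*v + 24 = (v + 4)*(v^2 + 5*v + 6) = (v + 2)*(v + 4)*(v + 3)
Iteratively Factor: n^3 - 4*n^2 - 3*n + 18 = (n + 2)*(n^2 - 6*n + 9) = (n - 3)*(n + 2)*(n - 3)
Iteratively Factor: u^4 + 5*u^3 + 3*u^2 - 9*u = (u)*(u^3 + 5*u^2 + 3*u - 9) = u*(u + 3)*(u^2 + 2*u - 3) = u*(u - 1)*(u + 3)*(u + 3)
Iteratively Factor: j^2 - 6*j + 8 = (j - 2)*(j - 4)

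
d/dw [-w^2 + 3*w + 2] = 3 - 2*w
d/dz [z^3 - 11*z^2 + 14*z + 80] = 3*z^2 - 22*z + 14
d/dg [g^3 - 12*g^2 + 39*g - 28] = 3*g^2 - 24*g + 39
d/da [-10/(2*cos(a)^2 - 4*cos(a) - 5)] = 40*(1 - cos(a))*sin(a)/(4*cos(a) - cos(2*a) + 4)^2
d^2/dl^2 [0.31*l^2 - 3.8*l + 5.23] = 0.620000000000000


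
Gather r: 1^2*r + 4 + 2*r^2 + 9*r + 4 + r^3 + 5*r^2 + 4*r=r^3 + 7*r^2 + 14*r + 8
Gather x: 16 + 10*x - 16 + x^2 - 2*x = x^2 + 8*x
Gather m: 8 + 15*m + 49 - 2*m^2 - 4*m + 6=-2*m^2 + 11*m + 63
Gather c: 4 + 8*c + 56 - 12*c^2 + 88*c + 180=-12*c^2 + 96*c + 240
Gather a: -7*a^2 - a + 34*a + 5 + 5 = -7*a^2 + 33*a + 10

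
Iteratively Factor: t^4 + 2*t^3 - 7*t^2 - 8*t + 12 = (t - 1)*(t^3 + 3*t^2 - 4*t - 12) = (t - 1)*(t + 2)*(t^2 + t - 6) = (t - 2)*(t - 1)*(t + 2)*(t + 3)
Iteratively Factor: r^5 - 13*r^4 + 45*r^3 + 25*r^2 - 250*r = (r)*(r^4 - 13*r^3 + 45*r^2 + 25*r - 250) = r*(r - 5)*(r^3 - 8*r^2 + 5*r + 50) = r*(r - 5)*(r + 2)*(r^2 - 10*r + 25) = r*(r - 5)^2*(r + 2)*(r - 5)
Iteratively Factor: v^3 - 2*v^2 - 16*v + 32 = (v - 4)*(v^2 + 2*v - 8) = (v - 4)*(v + 4)*(v - 2)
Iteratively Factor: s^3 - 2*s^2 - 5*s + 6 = (s - 1)*(s^2 - s - 6) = (s - 1)*(s + 2)*(s - 3)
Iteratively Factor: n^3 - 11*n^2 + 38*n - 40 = (n - 2)*(n^2 - 9*n + 20) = (n - 4)*(n - 2)*(n - 5)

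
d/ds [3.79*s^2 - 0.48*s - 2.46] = 7.58*s - 0.48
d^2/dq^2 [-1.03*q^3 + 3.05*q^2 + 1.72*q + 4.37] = 6.1 - 6.18*q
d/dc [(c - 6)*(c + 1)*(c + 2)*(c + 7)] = 4*c^3 + 12*c^2 - 74*c - 124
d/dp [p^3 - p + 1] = 3*p^2 - 1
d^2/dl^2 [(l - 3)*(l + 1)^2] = 6*l - 2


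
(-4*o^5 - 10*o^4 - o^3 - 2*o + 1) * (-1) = 4*o^5 + 10*o^4 + o^3 + 2*o - 1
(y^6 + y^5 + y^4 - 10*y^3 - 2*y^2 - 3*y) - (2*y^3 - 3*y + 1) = y^6 + y^5 + y^4 - 12*y^3 - 2*y^2 - 1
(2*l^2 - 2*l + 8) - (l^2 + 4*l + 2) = l^2 - 6*l + 6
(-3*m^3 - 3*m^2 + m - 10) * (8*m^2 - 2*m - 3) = -24*m^5 - 18*m^4 + 23*m^3 - 73*m^2 + 17*m + 30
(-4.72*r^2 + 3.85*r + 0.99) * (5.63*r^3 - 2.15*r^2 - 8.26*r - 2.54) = -26.5736*r^5 + 31.8235*r^4 + 36.2834*r^3 - 21.9407*r^2 - 17.9564*r - 2.5146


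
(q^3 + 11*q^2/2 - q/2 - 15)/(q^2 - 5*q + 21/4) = 2*(q^2 + 7*q + 10)/(2*q - 7)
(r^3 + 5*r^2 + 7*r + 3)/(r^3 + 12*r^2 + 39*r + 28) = (r^2 + 4*r + 3)/(r^2 + 11*r + 28)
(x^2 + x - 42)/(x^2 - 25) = (x^2 + x - 42)/(x^2 - 25)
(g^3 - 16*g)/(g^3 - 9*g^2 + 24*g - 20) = g*(g^2 - 16)/(g^3 - 9*g^2 + 24*g - 20)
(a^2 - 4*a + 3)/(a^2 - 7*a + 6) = (a - 3)/(a - 6)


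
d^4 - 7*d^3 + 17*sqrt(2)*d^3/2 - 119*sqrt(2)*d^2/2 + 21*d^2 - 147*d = d*(d - 7)*(d + 3*sqrt(2)/2)*(d + 7*sqrt(2))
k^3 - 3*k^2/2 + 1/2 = (k - 1)^2*(k + 1/2)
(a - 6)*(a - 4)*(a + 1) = a^3 - 9*a^2 + 14*a + 24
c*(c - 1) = c^2 - c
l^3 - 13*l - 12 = (l - 4)*(l + 1)*(l + 3)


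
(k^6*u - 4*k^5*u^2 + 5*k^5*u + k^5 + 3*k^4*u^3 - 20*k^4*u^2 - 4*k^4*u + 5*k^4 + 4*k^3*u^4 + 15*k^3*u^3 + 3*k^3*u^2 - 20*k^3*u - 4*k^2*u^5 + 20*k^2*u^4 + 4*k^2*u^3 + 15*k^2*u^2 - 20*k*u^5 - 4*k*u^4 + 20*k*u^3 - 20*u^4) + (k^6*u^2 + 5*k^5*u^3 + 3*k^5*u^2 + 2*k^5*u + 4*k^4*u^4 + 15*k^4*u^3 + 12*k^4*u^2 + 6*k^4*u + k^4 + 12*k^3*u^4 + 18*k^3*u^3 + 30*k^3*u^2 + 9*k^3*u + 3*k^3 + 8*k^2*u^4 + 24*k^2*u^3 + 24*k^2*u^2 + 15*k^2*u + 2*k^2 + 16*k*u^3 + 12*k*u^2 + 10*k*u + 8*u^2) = k^6*u^2 + k^6*u + 5*k^5*u^3 - k^5*u^2 + 7*k^5*u + k^5 + 4*k^4*u^4 + 18*k^4*u^3 - 8*k^4*u^2 + 2*k^4*u + 6*k^4 + 16*k^3*u^4 + 33*k^3*u^3 + 33*k^3*u^2 - 11*k^3*u + 3*k^3 - 4*k^2*u^5 + 28*k^2*u^4 + 28*k^2*u^3 + 39*k^2*u^2 + 15*k^2*u + 2*k^2 - 20*k*u^5 - 4*k*u^4 + 36*k*u^3 + 12*k*u^2 + 10*k*u - 20*u^4 + 8*u^2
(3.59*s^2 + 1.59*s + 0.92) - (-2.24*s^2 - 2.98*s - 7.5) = 5.83*s^2 + 4.57*s + 8.42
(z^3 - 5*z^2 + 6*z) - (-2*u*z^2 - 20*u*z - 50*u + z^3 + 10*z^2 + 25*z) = 2*u*z^2 + 20*u*z + 50*u - 15*z^2 - 19*z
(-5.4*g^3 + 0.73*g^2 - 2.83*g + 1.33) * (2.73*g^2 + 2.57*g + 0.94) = -14.742*g^5 - 11.8851*g^4 - 10.9258*g^3 - 2.956*g^2 + 0.7579*g + 1.2502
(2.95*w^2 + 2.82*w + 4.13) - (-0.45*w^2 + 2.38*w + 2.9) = 3.4*w^2 + 0.44*w + 1.23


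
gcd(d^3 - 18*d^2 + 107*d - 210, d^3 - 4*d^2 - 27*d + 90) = d - 6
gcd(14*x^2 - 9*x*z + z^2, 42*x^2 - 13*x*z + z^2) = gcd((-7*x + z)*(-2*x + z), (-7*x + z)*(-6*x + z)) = 7*x - z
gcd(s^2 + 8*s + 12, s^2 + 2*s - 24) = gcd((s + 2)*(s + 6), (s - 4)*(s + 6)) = s + 6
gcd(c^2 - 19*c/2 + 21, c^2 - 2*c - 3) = 1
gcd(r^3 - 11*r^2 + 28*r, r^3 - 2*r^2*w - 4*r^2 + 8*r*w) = r^2 - 4*r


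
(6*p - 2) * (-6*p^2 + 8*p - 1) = -36*p^3 + 60*p^2 - 22*p + 2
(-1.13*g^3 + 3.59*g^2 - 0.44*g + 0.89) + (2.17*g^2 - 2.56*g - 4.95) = -1.13*g^3 + 5.76*g^2 - 3.0*g - 4.06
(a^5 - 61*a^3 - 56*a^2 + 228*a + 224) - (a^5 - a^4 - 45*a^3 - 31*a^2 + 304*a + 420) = a^4 - 16*a^3 - 25*a^2 - 76*a - 196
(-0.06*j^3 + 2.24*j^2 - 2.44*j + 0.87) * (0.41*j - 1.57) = -0.0246*j^4 + 1.0126*j^3 - 4.5172*j^2 + 4.1875*j - 1.3659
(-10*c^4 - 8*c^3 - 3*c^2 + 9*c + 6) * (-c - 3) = 10*c^5 + 38*c^4 + 27*c^3 - 33*c - 18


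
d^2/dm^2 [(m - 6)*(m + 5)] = 2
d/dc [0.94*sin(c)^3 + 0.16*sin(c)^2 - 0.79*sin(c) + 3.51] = (2.82*sin(c)^2 + 0.32*sin(c) - 0.79)*cos(c)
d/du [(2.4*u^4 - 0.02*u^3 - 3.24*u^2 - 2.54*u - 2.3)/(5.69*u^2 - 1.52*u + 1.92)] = (27.312*u^5 - 11.0578*u^4 + 18.4928*u^3 + 19.2622*u^2 + 13.7324*u - 8.3728)/(32.3761*u^4 - 17.2976*u^3 + 24.16*u^2 - 5.8368*u + 3.6864)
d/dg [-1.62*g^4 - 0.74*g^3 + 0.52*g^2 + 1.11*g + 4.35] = -6.48*g^3 - 2.22*g^2 + 1.04*g + 1.11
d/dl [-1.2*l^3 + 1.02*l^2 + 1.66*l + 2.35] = -3.6*l^2 + 2.04*l + 1.66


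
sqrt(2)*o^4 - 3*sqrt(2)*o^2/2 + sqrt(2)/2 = (o - 1)*(o + 1)*(o - sqrt(2)/2)*(sqrt(2)*o + 1)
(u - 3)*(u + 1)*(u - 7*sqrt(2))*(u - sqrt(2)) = u^4 - 8*sqrt(2)*u^3 - 2*u^3 + 11*u^2 + 16*sqrt(2)*u^2 - 28*u + 24*sqrt(2)*u - 42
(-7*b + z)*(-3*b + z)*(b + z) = 21*b^3 + 11*b^2*z - 9*b*z^2 + z^3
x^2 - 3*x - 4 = (x - 4)*(x + 1)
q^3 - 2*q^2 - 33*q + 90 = (q - 5)*(q - 3)*(q + 6)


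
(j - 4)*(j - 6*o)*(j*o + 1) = j^3*o - 6*j^2*o^2 - 4*j^2*o + j^2 + 24*j*o^2 - 6*j*o - 4*j + 24*o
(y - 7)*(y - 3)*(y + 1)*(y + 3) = y^4 - 6*y^3 - 16*y^2 + 54*y + 63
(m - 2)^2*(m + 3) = m^3 - m^2 - 8*m + 12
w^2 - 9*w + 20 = (w - 5)*(w - 4)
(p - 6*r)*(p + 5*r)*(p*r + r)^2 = p^4*r^2 - p^3*r^3 + 2*p^3*r^2 - 30*p^2*r^4 - 2*p^2*r^3 + p^2*r^2 - 60*p*r^4 - p*r^3 - 30*r^4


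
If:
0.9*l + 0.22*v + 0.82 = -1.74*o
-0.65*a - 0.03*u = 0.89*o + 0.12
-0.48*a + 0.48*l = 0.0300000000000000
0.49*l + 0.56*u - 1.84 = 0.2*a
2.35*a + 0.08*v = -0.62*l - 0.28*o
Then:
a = 0.07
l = 0.13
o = -0.29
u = 3.20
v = -1.95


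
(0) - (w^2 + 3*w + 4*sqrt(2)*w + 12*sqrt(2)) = -w^2 - 4*sqrt(2)*w - 3*w - 12*sqrt(2)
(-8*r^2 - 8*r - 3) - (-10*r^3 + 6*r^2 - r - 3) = 10*r^3 - 14*r^2 - 7*r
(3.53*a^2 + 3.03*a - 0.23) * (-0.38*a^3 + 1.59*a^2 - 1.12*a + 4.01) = -1.3414*a^5 + 4.4613*a^4 + 0.9515*a^3 + 10.396*a^2 + 12.4079*a - 0.9223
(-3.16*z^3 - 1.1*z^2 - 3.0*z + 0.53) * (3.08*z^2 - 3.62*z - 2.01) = -9.7328*z^5 + 8.0512*z^4 + 1.0936*z^3 + 14.7034*z^2 + 4.1114*z - 1.0653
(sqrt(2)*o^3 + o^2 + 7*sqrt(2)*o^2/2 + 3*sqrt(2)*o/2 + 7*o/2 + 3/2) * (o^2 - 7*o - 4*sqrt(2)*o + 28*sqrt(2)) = sqrt(2)*o^5 - 7*o^4 - 7*sqrt(2)*o^4/2 - 27*sqrt(2)*o^3 + 49*o^3/2 + 7*sqrt(2)*o^2/2 + 161*o^2 + 147*o/2 + 92*sqrt(2)*o + 42*sqrt(2)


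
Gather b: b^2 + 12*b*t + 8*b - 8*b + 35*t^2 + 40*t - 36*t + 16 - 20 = b^2 + 12*b*t + 35*t^2 + 4*t - 4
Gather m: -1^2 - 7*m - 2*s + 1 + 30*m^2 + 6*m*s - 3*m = 30*m^2 + m*(6*s - 10) - 2*s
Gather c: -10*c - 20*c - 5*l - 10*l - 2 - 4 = -30*c - 15*l - 6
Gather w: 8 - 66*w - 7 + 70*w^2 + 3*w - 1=70*w^2 - 63*w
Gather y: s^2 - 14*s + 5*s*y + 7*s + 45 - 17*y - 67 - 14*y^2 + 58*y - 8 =s^2 - 7*s - 14*y^2 + y*(5*s + 41) - 30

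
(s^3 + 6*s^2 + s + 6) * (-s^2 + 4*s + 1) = -s^5 - 2*s^4 + 24*s^3 + 4*s^2 + 25*s + 6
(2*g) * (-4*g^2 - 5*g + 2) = -8*g^3 - 10*g^2 + 4*g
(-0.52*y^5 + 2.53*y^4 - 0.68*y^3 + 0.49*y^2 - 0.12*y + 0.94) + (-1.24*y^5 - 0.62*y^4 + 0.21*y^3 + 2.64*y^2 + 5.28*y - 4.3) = -1.76*y^5 + 1.91*y^4 - 0.47*y^3 + 3.13*y^2 + 5.16*y - 3.36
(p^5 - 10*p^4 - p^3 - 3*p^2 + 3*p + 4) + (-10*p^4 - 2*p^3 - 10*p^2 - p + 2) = p^5 - 20*p^4 - 3*p^3 - 13*p^2 + 2*p + 6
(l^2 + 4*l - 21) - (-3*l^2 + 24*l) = 4*l^2 - 20*l - 21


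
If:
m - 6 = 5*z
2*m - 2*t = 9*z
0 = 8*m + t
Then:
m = -2/3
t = 16/3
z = -4/3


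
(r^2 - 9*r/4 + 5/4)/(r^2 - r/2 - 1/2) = (4*r - 5)/(2*(2*r + 1))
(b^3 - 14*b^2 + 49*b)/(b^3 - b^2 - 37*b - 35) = b*(b - 7)/(b^2 + 6*b + 5)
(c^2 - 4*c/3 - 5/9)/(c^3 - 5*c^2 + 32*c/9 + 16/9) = (3*c - 5)/(3*c^2 - 16*c + 16)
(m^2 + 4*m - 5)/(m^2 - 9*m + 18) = (m^2 + 4*m - 5)/(m^2 - 9*m + 18)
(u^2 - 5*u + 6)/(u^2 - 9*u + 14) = (u - 3)/(u - 7)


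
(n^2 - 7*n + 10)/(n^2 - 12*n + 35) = (n - 2)/(n - 7)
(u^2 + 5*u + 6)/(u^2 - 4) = (u + 3)/(u - 2)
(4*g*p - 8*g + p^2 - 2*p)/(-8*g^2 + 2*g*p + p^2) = (p - 2)/(-2*g + p)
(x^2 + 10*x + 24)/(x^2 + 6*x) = (x + 4)/x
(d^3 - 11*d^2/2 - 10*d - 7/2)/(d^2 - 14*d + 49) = (2*d^2 + 3*d + 1)/(2*(d - 7))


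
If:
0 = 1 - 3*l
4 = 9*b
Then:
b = 4/9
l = 1/3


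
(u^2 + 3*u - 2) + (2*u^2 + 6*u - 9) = 3*u^2 + 9*u - 11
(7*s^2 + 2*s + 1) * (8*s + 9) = 56*s^3 + 79*s^2 + 26*s + 9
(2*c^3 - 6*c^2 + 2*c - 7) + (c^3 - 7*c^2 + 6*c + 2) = 3*c^3 - 13*c^2 + 8*c - 5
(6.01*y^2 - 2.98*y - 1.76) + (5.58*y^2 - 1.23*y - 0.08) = 11.59*y^2 - 4.21*y - 1.84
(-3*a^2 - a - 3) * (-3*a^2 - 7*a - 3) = 9*a^4 + 24*a^3 + 25*a^2 + 24*a + 9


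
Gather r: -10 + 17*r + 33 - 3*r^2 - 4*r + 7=-3*r^2 + 13*r + 30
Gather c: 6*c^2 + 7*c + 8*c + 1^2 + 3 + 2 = 6*c^2 + 15*c + 6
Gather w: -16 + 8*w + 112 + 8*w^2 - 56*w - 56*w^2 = -48*w^2 - 48*w + 96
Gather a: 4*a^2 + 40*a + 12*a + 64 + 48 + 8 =4*a^2 + 52*a + 120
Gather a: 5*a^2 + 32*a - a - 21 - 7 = 5*a^2 + 31*a - 28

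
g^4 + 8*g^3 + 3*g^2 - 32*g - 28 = (g - 2)*(g + 1)*(g + 2)*(g + 7)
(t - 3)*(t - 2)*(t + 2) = t^3 - 3*t^2 - 4*t + 12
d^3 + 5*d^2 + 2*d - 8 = (d - 1)*(d + 2)*(d + 4)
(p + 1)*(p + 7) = p^2 + 8*p + 7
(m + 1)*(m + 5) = m^2 + 6*m + 5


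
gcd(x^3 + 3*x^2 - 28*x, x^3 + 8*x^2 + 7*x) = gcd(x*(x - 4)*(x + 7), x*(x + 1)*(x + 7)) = x^2 + 7*x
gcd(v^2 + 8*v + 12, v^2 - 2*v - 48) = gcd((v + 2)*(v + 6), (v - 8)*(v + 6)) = v + 6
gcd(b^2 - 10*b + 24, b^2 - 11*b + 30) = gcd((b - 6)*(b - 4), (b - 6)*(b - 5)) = b - 6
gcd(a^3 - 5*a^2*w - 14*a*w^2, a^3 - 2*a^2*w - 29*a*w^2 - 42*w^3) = -a^2 + 5*a*w + 14*w^2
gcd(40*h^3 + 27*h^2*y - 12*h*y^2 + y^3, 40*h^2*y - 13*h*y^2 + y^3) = 40*h^2 - 13*h*y + y^2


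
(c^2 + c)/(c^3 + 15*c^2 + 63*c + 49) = c/(c^2 + 14*c + 49)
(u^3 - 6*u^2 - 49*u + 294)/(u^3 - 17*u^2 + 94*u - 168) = (u + 7)/(u - 4)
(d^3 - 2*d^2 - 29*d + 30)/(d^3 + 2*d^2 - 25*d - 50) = (d^2 - 7*d + 6)/(d^2 - 3*d - 10)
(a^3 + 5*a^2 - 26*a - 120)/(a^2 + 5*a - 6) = (a^2 - a - 20)/(a - 1)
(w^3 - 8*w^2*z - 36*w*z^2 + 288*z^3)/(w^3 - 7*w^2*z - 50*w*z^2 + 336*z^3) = (w + 6*z)/(w + 7*z)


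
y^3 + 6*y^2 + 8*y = y*(y + 2)*(y + 4)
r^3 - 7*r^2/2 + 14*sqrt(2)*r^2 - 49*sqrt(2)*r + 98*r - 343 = (r - 7/2)*(r + 7*sqrt(2))^2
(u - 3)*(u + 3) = u^2 - 9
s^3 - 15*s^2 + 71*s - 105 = (s - 7)*(s - 5)*(s - 3)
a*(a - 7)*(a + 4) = a^3 - 3*a^2 - 28*a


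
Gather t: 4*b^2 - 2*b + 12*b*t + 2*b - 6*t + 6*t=4*b^2 + 12*b*t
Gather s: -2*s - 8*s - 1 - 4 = -10*s - 5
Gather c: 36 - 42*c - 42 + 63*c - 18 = 21*c - 24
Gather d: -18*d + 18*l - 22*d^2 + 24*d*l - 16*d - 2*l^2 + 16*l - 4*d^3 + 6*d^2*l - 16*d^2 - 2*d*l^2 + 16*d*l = -4*d^3 + d^2*(6*l - 38) + d*(-2*l^2 + 40*l - 34) - 2*l^2 + 34*l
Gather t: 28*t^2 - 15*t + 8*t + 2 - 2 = 28*t^2 - 7*t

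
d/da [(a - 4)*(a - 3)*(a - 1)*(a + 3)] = 4*a^3 - 15*a^2 - 10*a + 45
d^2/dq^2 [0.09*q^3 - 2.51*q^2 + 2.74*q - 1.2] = 0.54*q - 5.02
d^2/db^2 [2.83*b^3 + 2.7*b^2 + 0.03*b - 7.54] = 16.98*b + 5.4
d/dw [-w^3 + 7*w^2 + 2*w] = -3*w^2 + 14*w + 2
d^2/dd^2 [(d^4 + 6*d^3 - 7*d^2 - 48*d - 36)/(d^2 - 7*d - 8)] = 2*(d^3 - 24*d^2 + 192*d + 188)/(d^3 - 24*d^2 + 192*d - 512)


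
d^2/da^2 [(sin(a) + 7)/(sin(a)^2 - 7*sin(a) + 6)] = (-sin(a)^4 - 36*sin(a)^3 + 149*sin(a)^2 - 26*sin(a) - 686)/((sin(a) - 6)^3*(sin(a) - 1)^2)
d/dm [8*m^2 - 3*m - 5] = 16*m - 3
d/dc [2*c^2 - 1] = 4*c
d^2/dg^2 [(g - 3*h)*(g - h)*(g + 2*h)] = 6*g - 4*h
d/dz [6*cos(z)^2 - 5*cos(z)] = (5 - 12*cos(z))*sin(z)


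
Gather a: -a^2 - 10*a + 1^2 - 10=-a^2 - 10*a - 9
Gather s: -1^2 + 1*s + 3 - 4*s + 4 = 6 - 3*s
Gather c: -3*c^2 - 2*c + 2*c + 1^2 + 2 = 3 - 3*c^2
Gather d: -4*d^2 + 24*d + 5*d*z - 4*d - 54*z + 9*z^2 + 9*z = -4*d^2 + d*(5*z + 20) + 9*z^2 - 45*z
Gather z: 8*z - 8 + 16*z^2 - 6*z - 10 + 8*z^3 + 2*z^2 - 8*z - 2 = 8*z^3 + 18*z^2 - 6*z - 20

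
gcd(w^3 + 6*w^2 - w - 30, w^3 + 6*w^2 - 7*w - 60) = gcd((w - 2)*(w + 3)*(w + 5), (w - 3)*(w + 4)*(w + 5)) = w + 5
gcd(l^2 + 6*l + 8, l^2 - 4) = l + 2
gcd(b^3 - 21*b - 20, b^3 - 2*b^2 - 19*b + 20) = b^2 - b - 20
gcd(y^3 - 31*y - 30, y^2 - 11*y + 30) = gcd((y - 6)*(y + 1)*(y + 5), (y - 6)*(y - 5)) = y - 6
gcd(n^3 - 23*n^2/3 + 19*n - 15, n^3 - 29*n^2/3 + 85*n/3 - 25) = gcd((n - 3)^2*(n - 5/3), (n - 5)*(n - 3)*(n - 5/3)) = n^2 - 14*n/3 + 5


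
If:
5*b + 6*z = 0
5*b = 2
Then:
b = 2/5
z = -1/3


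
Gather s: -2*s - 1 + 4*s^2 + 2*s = 4*s^2 - 1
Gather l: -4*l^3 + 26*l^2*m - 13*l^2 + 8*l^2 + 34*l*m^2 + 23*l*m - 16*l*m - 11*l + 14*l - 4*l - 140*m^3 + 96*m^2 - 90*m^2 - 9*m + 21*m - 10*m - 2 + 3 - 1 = -4*l^3 + l^2*(26*m - 5) + l*(34*m^2 + 7*m - 1) - 140*m^3 + 6*m^2 + 2*m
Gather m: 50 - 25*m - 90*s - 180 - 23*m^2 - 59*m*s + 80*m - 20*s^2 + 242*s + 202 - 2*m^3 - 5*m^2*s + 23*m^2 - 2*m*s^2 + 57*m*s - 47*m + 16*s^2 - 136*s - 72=-2*m^3 - 5*m^2*s + m*(-2*s^2 - 2*s + 8) - 4*s^2 + 16*s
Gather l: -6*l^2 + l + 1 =-6*l^2 + l + 1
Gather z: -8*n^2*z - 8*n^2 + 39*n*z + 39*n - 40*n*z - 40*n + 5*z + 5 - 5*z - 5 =-8*n^2 - n + z*(-8*n^2 - n)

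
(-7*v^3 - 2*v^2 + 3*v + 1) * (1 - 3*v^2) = 21*v^5 + 6*v^4 - 16*v^3 - 5*v^2 + 3*v + 1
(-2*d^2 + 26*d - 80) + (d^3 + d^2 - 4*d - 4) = d^3 - d^2 + 22*d - 84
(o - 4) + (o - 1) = 2*o - 5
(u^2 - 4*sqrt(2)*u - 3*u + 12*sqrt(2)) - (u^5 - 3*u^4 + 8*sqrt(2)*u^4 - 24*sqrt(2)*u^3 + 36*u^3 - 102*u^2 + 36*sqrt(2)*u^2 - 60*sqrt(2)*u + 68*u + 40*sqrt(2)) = -u^5 - 8*sqrt(2)*u^4 + 3*u^4 - 36*u^3 + 24*sqrt(2)*u^3 - 36*sqrt(2)*u^2 + 103*u^2 - 71*u + 56*sqrt(2)*u - 28*sqrt(2)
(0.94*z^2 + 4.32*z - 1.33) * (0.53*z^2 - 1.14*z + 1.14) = 0.4982*z^4 + 1.218*z^3 - 4.5581*z^2 + 6.441*z - 1.5162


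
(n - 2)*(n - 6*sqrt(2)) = n^2 - 6*sqrt(2)*n - 2*n + 12*sqrt(2)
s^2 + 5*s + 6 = (s + 2)*(s + 3)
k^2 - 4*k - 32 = (k - 8)*(k + 4)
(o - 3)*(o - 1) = o^2 - 4*o + 3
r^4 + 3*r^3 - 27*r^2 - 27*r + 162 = (r - 3)^2*(r + 3)*(r + 6)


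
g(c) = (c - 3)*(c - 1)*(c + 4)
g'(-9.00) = 230.00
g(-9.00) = -600.00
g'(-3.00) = 14.00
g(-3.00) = 24.00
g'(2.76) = 9.85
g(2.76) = -2.86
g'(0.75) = -11.31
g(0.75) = 2.67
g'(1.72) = -4.12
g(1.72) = -5.27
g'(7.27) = 145.56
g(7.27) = 301.73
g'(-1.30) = -7.93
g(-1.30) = 26.70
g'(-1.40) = -7.12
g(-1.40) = 27.46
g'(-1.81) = -3.17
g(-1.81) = 29.60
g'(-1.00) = -10.00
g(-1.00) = 24.00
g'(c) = (c - 3)*(c - 1) + (c - 3)*(c + 4) + (c - 1)*(c + 4)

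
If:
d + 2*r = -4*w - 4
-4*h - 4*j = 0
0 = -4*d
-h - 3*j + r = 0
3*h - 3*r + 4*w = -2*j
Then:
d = 0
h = 4/11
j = -4/11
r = -8/11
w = -7/11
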